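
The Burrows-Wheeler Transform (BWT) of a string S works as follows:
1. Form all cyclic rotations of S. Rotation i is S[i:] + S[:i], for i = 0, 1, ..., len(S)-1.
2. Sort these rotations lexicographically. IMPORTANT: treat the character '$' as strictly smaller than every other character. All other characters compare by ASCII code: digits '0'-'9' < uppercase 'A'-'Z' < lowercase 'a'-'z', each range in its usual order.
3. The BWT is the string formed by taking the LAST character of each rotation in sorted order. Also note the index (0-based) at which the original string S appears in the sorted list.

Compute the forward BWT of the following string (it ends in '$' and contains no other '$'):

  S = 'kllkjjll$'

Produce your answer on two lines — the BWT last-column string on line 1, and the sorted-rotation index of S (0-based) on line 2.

Answer: lkjl$lljk
4

Derivation:
All 9 rotations (rotation i = S[i:]+S[:i]):
  rot[0] = kllkjjll$
  rot[1] = llkjjll$k
  rot[2] = lkjjll$kl
  rot[3] = kjjll$kll
  rot[4] = jjll$kllk
  rot[5] = jll$kllkj
  rot[6] = ll$kllkjj
  rot[7] = l$kllkjjl
  rot[8] = $kllkjjll
Sorted (with $ < everything):
  sorted[0] = $kllkjjll  (last char: 'l')
  sorted[1] = jjll$kllk  (last char: 'k')
  sorted[2] = jll$kllkj  (last char: 'j')
  sorted[3] = kjjll$kll  (last char: 'l')
  sorted[4] = kllkjjll$  (last char: '$')
  sorted[5] = l$kllkjjl  (last char: 'l')
  sorted[6] = lkjjll$kl  (last char: 'l')
  sorted[7] = ll$kllkjj  (last char: 'j')
  sorted[8] = llkjjll$k  (last char: 'k')
Last column: lkjl$lljk
Original string S is at sorted index 4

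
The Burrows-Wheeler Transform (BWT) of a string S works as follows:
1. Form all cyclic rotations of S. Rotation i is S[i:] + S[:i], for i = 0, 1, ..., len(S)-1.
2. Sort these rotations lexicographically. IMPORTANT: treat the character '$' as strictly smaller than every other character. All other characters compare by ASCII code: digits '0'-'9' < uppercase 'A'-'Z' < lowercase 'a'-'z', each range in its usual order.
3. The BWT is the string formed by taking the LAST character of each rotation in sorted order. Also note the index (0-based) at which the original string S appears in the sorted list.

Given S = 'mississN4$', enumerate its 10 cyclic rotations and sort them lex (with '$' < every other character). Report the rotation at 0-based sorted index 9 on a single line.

Answer: ssissN4$mi

Derivation:
All 10 rotations (rotation i = S[i:]+S[:i]):
  rot[0] = mississN4$
  rot[1] = ississN4$m
  rot[2] = ssissN4$mi
  rot[3] = sissN4$mis
  rot[4] = issN4$miss
  rot[5] = ssN4$missi
  rot[6] = sN4$missis
  rot[7] = N4$mississ
  rot[8] = 4$mississN
  rot[9] = $mississN4
Sorted (with $ < everything):
  sorted[0] = $mississN4
  sorted[1] = 4$mississN
  sorted[2] = N4$mississ
  sorted[3] = issN4$miss
  sorted[4] = ississN4$m
  sorted[5] = mississN4$
  sorted[6] = sN4$missis
  sorted[7] = sissN4$mis
  sorted[8] = ssN4$missi
  sorted[9] = ssissN4$mi
sorted[9] = ssissN4$mi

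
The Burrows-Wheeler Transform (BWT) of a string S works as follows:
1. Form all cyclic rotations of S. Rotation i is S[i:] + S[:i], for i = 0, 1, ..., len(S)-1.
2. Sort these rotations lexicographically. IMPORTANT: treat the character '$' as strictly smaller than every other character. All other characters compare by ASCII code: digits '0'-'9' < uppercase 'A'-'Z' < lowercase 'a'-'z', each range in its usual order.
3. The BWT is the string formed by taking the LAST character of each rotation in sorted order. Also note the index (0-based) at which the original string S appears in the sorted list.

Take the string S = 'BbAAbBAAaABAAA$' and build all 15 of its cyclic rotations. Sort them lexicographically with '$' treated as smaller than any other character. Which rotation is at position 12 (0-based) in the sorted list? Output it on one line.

Answer: aABAAA$BbAAbBAA

Derivation:
All 15 rotations (rotation i = S[i:]+S[:i]):
  rot[0] = BbAAbBAAaABAAA$
  rot[1] = bAAbBAAaABAAA$B
  rot[2] = AAbBAAaABAAA$Bb
  rot[3] = AbBAAaABAAA$BbA
  rot[4] = bBAAaABAAA$BbAA
  rot[5] = BAAaABAAA$BbAAb
  rot[6] = AAaABAAA$BbAAbB
  rot[7] = AaABAAA$BbAAbBA
  rot[8] = aABAAA$BbAAbBAA
  rot[9] = ABAAA$BbAAbBAAa
  rot[10] = BAAA$BbAAbBAAaA
  rot[11] = AAA$BbAAbBAAaAB
  rot[12] = AA$BbAAbBAAaABA
  rot[13] = A$BbAAbBAAaABAA
  rot[14] = $BbAAbBAAaABAAA
Sorted (with $ < everything):
  sorted[0] = $BbAAbBAAaABAAA
  sorted[1] = A$BbAAbBAAaABAA
  sorted[2] = AA$BbAAbBAAaABA
  sorted[3] = AAA$BbAAbBAAaAB
  sorted[4] = AAaABAAA$BbAAbB
  sorted[5] = AAbBAAaABAAA$Bb
  sorted[6] = ABAAA$BbAAbBAAa
  sorted[7] = AaABAAA$BbAAbBA
  sorted[8] = AbBAAaABAAA$BbA
  sorted[9] = BAAA$BbAAbBAAaA
  sorted[10] = BAAaABAAA$BbAAb
  sorted[11] = BbAAbBAAaABAAA$
  sorted[12] = aABAAA$BbAAbBAA
  sorted[13] = bAAbBAAaABAAA$B
  sorted[14] = bBAAaABAAA$BbAA
sorted[12] = aABAAA$BbAAbBAA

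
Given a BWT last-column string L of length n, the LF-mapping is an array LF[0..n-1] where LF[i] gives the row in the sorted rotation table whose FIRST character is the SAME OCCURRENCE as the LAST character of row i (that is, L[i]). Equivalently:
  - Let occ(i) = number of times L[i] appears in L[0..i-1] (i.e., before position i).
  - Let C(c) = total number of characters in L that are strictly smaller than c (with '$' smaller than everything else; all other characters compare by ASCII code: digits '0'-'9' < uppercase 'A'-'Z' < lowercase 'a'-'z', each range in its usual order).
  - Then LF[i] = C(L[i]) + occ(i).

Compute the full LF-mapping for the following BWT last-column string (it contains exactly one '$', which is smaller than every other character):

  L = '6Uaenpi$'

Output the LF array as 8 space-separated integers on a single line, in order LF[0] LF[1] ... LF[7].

Answer: 1 2 3 4 6 7 5 0

Derivation:
Char counts: '$':1, '6':1, 'U':1, 'a':1, 'e':1, 'i':1, 'n':1, 'p':1
C (first-col start): C('$')=0, C('6')=1, C('U')=2, C('a')=3, C('e')=4, C('i')=5, C('n')=6, C('p')=7
L[0]='6': occ=0, LF[0]=C('6')+0=1+0=1
L[1]='U': occ=0, LF[1]=C('U')+0=2+0=2
L[2]='a': occ=0, LF[2]=C('a')+0=3+0=3
L[3]='e': occ=0, LF[3]=C('e')+0=4+0=4
L[4]='n': occ=0, LF[4]=C('n')+0=6+0=6
L[5]='p': occ=0, LF[5]=C('p')+0=7+0=7
L[6]='i': occ=0, LF[6]=C('i')+0=5+0=5
L[7]='$': occ=0, LF[7]=C('$')+0=0+0=0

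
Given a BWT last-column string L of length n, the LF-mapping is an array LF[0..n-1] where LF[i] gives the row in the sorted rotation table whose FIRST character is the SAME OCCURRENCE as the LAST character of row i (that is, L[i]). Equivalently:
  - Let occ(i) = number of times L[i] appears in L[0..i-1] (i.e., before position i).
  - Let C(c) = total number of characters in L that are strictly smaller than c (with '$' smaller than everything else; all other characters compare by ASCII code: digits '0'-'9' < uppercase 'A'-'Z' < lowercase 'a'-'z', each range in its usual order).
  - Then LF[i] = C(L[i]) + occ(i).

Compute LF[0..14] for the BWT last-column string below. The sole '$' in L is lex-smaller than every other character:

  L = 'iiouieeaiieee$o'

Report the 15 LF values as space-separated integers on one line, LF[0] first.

Char counts: '$':1, 'a':1, 'e':5, 'i':5, 'o':2, 'u':1
C (first-col start): C('$')=0, C('a')=1, C('e')=2, C('i')=7, C('o')=12, C('u')=14
L[0]='i': occ=0, LF[0]=C('i')+0=7+0=7
L[1]='i': occ=1, LF[1]=C('i')+1=7+1=8
L[2]='o': occ=0, LF[2]=C('o')+0=12+0=12
L[3]='u': occ=0, LF[3]=C('u')+0=14+0=14
L[4]='i': occ=2, LF[4]=C('i')+2=7+2=9
L[5]='e': occ=0, LF[5]=C('e')+0=2+0=2
L[6]='e': occ=1, LF[6]=C('e')+1=2+1=3
L[7]='a': occ=0, LF[7]=C('a')+0=1+0=1
L[8]='i': occ=3, LF[8]=C('i')+3=7+3=10
L[9]='i': occ=4, LF[9]=C('i')+4=7+4=11
L[10]='e': occ=2, LF[10]=C('e')+2=2+2=4
L[11]='e': occ=3, LF[11]=C('e')+3=2+3=5
L[12]='e': occ=4, LF[12]=C('e')+4=2+4=6
L[13]='$': occ=0, LF[13]=C('$')+0=0+0=0
L[14]='o': occ=1, LF[14]=C('o')+1=12+1=13

Answer: 7 8 12 14 9 2 3 1 10 11 4 5 6 0 13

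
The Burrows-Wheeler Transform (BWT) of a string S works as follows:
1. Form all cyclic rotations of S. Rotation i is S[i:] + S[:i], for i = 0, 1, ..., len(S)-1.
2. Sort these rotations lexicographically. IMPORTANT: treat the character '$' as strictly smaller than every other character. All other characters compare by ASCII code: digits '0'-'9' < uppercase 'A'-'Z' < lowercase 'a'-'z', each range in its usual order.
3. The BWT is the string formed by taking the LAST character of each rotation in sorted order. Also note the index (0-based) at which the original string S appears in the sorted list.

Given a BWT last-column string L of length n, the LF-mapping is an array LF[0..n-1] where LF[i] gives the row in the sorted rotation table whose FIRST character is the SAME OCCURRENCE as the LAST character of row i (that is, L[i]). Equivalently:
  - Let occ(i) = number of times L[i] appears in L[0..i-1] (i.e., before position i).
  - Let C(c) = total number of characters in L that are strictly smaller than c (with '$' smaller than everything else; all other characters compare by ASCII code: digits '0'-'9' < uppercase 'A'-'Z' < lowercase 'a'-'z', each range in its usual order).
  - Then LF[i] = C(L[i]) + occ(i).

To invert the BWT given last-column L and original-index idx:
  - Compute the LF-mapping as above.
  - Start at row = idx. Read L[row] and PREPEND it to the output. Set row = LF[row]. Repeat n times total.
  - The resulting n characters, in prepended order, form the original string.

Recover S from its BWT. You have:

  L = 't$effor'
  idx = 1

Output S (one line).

Answer: effort$

Derivation:
LF mapping: 6 0 1 2 3 4 5
Walk LF starting at row 1, prepending L[row]:
  step 1: row=1, L[1]='$', prepend. Next row=LF[1]=0
  step 2: row=0, L[0]='t', prepend. Next row=LF[0]=6
  step 3: row=6, L[6]='r', prepend. Next row=LF[6]=5
  step 4: row=5, L[5]='o', prepend. Next row=LF[5]=4
  step 5: row=4, L[4]='f', prepend. Next row=LF[4]=3
  step 6: row=3, L[3]='f', prepend. Next row=LF[3]=2
  step 7: row=2, L[2]='e', prepend. Next row=LF[2]=1
Reversed output: effort$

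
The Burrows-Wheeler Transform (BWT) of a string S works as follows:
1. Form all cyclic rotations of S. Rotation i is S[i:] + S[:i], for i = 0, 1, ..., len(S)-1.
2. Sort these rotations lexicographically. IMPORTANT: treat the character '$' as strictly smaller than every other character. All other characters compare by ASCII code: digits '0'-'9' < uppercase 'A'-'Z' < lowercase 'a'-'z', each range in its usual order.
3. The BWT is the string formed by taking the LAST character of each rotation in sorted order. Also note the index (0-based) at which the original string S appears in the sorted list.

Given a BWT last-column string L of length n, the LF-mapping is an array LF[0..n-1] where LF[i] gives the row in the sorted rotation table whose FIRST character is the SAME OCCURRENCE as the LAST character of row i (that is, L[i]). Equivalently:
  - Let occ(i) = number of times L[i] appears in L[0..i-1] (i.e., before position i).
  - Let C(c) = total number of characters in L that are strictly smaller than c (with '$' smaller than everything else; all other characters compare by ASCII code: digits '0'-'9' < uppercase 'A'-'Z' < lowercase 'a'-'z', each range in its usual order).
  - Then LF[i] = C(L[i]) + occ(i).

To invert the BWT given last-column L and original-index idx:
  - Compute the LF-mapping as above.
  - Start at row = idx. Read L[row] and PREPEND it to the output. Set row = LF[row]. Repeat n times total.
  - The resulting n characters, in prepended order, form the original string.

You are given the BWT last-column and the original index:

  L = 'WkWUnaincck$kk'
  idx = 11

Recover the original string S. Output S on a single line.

LF mapping: 2 8 3 1 12 4 7 13 5 6 9 0 10 11
Walk LF starting at row 11, prepending L[row]:
  step 1: row=11, L[11]='$', prepend. Next row=LF[11]=0
  step 2: row=0, L[0]='W', prepend. Next row=LF[0]=2
  step 3: row=2, L[2]='W', prepend. Next row=LF[2]=3
  step 4: row=3, L[3]='U', prepend. Next row=LF[3]=1
  step 5: row=1, L[1]='k', prepend. Next row=LF[1]=8
  step 6: row=8, L[8]='c', prepend. Next row=LF[8]=5
  step 7: row=5, L[5]='a', prepend. Next row=LF[5]=4
  step 8: row=4, L[4]='n', prepend. Next row=LF[4]=12
  step 9: row=12, L[12]='k', prepend. Next row=LF[12]=10
  step 10: row=10, L[10]='k', prepend. Next row=LF[10]=9
  step 11: row=9, L[9]='c', prepend. Next row=LF[9]=6
  step 12: row=6, L[6]='i', prepend. Next row=LF[6]=7
  step 13: row=7, L[7]='n', prepend. Next row=LF[7]=13
  step 14: row=13, L[13]='k', prepend. Next row=LF[13]=11
Reversed output: knickknackUWW$

Answer: knickknackUWW$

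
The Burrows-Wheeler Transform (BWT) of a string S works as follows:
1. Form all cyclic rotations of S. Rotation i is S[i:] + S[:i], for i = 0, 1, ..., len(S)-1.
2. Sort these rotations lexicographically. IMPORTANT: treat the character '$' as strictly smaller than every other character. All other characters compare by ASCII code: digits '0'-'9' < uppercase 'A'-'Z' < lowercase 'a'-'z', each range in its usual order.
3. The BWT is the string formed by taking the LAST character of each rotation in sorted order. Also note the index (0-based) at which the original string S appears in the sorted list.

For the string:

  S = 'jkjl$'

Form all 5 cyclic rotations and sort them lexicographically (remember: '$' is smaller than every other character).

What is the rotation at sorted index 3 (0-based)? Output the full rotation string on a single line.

All 5 rotations (rotation i = S[i:]+S[:i]):
  rot[0] = jkjl$
  rot[1] = kjl$j
  rot[2] = jl$jk
  rot[3] = l$jkj
  rot[4] = $jkjl
Sorted (with $ < everything):
  sorted[0] = $jkjl
  sorted[1] = jkjl$
  sorted[2] = jl$jk
  sorted[3] = kjl$j
  sorted[4] = l$jkj
sorted[3] = kjl$j

Answer: kjl$j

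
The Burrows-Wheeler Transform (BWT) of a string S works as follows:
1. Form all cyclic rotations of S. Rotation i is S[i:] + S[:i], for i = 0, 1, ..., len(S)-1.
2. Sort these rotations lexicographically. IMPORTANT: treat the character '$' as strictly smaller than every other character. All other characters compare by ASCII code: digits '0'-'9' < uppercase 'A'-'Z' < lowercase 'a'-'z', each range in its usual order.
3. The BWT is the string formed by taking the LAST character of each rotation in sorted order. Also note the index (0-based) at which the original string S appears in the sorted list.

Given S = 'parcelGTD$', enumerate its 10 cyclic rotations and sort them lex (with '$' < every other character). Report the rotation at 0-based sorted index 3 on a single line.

All 10 rotations (rotation i = S[i:]+S[:i]):
  rot[0] = parcelGTD$
  rot[1] = arcelGTD$p
  rot[2] = rcelGTD$pa
  rot[3] = celGTD$par
  rot[4] = elGTD$parc
  rot[5] = lGTD$parce
  rot[6] = GTD$parcel
  rot[7] = TD$parcelG
  rot[8] = D$parcelGT
  rot[9] = $parcelGTD
Sorted (with $ < everything):
  sorted[0] = $parcelGTD
  sorted[1] = D$parcelGT
  sorted[2] = GTD$parcel
  sorted[3] = TD$parcelG
  sorted[4] = arcelGTD$p
  sorted[5] = celGTD$par
  sorted[6] = elGTD$parc
  sorted[7] = lGTD$parce
  sorted[8] = parcelGTD$
  sorted[9] = rcelGTD$pa
sorted[3] = TD$parcelG

Answer: TD$parcelG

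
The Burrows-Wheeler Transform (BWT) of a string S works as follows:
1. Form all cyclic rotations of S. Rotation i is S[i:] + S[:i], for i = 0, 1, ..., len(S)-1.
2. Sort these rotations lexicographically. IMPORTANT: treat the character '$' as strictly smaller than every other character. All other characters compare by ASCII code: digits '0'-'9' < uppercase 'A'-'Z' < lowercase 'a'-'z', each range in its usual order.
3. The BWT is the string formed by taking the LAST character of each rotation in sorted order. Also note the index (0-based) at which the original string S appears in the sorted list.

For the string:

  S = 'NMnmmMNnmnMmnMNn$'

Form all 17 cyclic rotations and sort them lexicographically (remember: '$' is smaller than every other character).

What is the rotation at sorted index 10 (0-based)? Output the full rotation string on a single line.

Answer: mnMNn$NMnmmMNnmnM

Derivation:
All 17 rotations (rotation i = S[i:]+S[:i]):
  rot[0] = NMnmmMNnmnMmnMNn$
  rot[1] = MnmmMNnmnMmnMNn$N
  rot[2] = nmmMNnmnMmnMNn$NM
  rot[3] = mmMNnmnMmnMNn$NMn
  rot[4] = mMNnmnMmnMNn$NMnm
  rot[5] = MNnmnMmnMNn$NMnmm
  rot[6] = NnmnMmnMNn$NMnmmM
  rot[7] = nmnMmnMNn$NMnmmMN
  rot[8] = mnMmnMNn$NMnmmMNn
  rot[9] = nMmnMNn$NMnmmMNnm
  rot[10] = MmnMNn$NMnmmMNnmn
  rot[11] = mnMNn$NMnmmMNnmnM
  rot[12] = nMNn$NMnmmMNnmnMm
  rot[13] = MNn$NMnmmMNnmnMmn
  rot[14] = Nn$NMnmmMNnmnMmnM
  rot[15] = n$NMnmmMNnmnMmnMN
  rot[16] = $NMnmmMNnmnMmnMNn
Sorted (with $ < everything):
  sorted[0] = $NMnmmMNnmnMmnMNn
  sorted[1] = MNn$NMnmmMNnmnMmn
  sorted[2] = MNnmnMmnMNn$NMnmm
  sorted[3] = MmnMNn$NMnmmMNnmn
  sorted[4] = MnmmMNnmnMmnMNn$N
  sorted[5] = NMnmmMNnmnMmnMNn$
  sorted[6] = Nn$NMnmmMNnmnMmnM
  sorted[7] = NnmnMmnMNn$NMnmmM
  sorted[8] = mMNnmnMmnMNn$NMnm
  sorted[9] = mmMNnmnMmnMNn$NMn
  sorted[10] = mnMNn$NMnmmMNnmnM
  sorted[11] = mnMmnMNn$NMnmmMNn
  sorted[12] = n$NMnmmMNnmnMmnMN
  sorted[13] = nMNn$NMnmmMNnmnMm
  sorted[14] = nMmnMNn$NMnmmMNnm
  sorted[15] = nmmMNnmnMmnMNn$NM
  sorted[16] = nmnMmnMNn$NMnmmMN
sorted[10] = mnMNn$NMnmmMNnmnM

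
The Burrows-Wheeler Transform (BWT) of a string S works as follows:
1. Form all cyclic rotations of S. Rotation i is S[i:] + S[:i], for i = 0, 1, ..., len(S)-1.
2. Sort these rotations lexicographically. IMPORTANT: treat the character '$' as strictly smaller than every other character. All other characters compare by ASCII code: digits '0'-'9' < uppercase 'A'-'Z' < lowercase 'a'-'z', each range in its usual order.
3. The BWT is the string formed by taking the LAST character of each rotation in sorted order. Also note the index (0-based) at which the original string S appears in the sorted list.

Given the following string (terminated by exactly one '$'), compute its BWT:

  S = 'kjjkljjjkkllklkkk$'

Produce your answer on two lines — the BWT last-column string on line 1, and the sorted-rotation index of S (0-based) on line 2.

All 18 rotations (rotation i = S[i:]+S[:i]):
  rot[0] = kjjkljjjkkllklkkk$
  rot[1] = jjkljjjkkllklkkk$k
  rot[2] = jkljjjkkllklkkk$kj
  rot[3] = kljjjkkllklkkk$kjj
  rot[4] = ljjjkkllklkkk$kjjk
  rot[5] = jjjkkllklkkk$kjjkl
  rot[6] = jjkkllklkkk$kjjklj
  rot[7] = jkkllklkkk$kjjkljj
  rot[8] = kkllklkkk$kjjkljjj
  rot[9] = kllklkkk$kjjkljjjk
  rot[10] = llklkkk$kjjkljjjkk
  rot[11] = lklkkk$kjjkljjjkkl
  rot[12] = klkkk$kjjkljjjkkll
  rot[13] = lkkk$kjjkljjjkkllk
  rot[14] = kkk$kjjkljjjkkllkl
  rot[15] = kk$kjjkljjjkkllklk
  rot[16] = k$kjjkljjjkkllklkk
  rot[17] = $kjjkljjjkkllklkkk
Sorted (with $ < everything):
  sorted[0] = $kjjkljjjkkllklkkk  (last char: 'k')
  sorted[1] = jjjkkllklkkk$kjjkl  (last char: 'l')
  sorted[2] = jjkkllklkkk$kjjklj  (last char: 'j')
  sorted[3] = jjkljjjkkllklkkk$k  (last char: 'k')
  sorted[4] = jkkllklkkk$kjjkljj  (last char: 'j')
  sorted[5] = jkljjjkkllklkkk$kj  (last char: 'j')
  sorted[6] = k$kjjkljjjkkllklkk  (last char: 'k')
  sorted[7] = kjjkljjjkkllklkkk$  (last char: '$')
  sorted[8] = kk$kjjkljjjkkllklk  (last char: 'k')
  sorted[9] = kkk$kjjkljjjkkllkl  (last char: 'l')
  sorted[10] = kkllklkkk$kjjkljjj  (last char: 'j')
  sorted[11] = kljjjkkllklkkk$kjj  (last char: 'j')
  sorted[12] = klkkk$kjjkljjjkkll  (last char: 'l')
  sorted[13] = kllklkkk$kjjkljjjk  (last char: 'k')
  sorted[14] = ljjjkkllklkkk$kjjk  (last char: 'k')
  sorted[15] = lkkk$kjjkljjjkkllk  (last char: 'k')
  sorted[16] = lklkkk$kjjkljjjkkl  (last char: 'l')
  sorted[17] = llklkkk$kjjkljjjkk  (last char: 'k')
Last column: kljkjjk$kljjlkkklk
Original string S is at sorted index 7

Answer: kljkjjk$kljjlkkklk
7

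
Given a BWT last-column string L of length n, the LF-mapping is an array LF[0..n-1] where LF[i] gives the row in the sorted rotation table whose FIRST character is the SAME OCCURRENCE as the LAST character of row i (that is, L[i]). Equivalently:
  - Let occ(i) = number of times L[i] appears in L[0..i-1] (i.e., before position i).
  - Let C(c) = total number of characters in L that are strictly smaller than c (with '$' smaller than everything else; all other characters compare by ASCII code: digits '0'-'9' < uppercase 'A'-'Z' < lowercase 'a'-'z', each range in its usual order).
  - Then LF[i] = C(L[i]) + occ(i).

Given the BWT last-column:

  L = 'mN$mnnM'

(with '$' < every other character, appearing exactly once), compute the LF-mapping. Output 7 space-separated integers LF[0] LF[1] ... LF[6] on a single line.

Char counts: '$':1, 'M':1, 'N':1, 'm':2, 'n':2
C (first-col start): C('$')=0, C('M')=1, C('N')=2, C('m')=3, C('n')=5
L[0]='m': occ=0, LF[0]=C('m')+0=3+0=3
L[1]='N': occ=0, LF[1]=C('N')+0=2+0=2
L[2]='$': occ=0, LF[2]=C('$')+0=0+0=0
L[3]='m': occ=1, LF[3]=C('m')+1=3+1=4
L[4]='n': occ=0, LF[4]=C('n')+0=5+0=5
L[5]='n': occ=1, LF[5]=C('n')+1=5+1=6
L[6]='M': occ=0, LF[6]=C('M')+0=1+0=1

Answer: 3 2 0 4 5 6 1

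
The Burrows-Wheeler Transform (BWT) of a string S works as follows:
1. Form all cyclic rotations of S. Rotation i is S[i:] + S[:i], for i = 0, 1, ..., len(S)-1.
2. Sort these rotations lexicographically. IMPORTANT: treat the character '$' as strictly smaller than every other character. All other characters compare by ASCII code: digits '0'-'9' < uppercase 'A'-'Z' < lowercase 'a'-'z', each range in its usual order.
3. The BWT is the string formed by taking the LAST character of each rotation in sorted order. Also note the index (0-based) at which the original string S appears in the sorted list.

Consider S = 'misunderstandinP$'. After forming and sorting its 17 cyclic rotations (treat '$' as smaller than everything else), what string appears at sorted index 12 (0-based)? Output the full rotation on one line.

All 17 rotations (rotation i = S[i:]+S[:i]):
  rot[0] = misunderstandinP$
  rot[1] = isunderstandinP$m
  rot[2] = sunderstandinP$mi
  rot[3] = understandinP$mis
  rot[4] = nderstandinP$misu
  rot[5] = derstandinP$misun
  rot[6] = erstandinP$misund
  rot[7] = rstandinP$misunde
  rot[8] = standinP$misunder
  rot[9] = tandinP$misunders
  rot[10] = andinP$misunderst
  rot[11] = ndinP$misundersta
  rot[12] = dinP$misunderstan
  rot[13] = inP$misunderstand
  rot[14] = nP$misunderstandi
  rot[15] = P$misunderstandin
  rot[16] = $misunderstandinP
Sorted (with $ < everything):
  sorted[0] = $misunderstandinP
  sorted[1] = P$misunderstandin
  sorted[2] = andinP$misunderst
  sorted[3] = derstandinP$misun
  sorted[4] = dinP$misunderstan
  sorted[5] = erstandinP$misund
  sorted[6] = inP$misunderstand
  sorted[7] = isunderstandinP$m
  sorted[8] = misunderstandinP$
  sorted[9] = nP$misunderstandi
  sorted[10] = nderstandinP$misu
  sorted[11] = ndinP$misundersta
  sorted[12] = rstandinP$misunde
  sorted[13] = standinP$misunder
  sorted[14] = sunderstandinP$mi
  sorted[15] = tandinP$misunders
  sorted[16] = understandinP$mis
sorted[12] = rstandinP$misunde

Answer: rstandinP$misunde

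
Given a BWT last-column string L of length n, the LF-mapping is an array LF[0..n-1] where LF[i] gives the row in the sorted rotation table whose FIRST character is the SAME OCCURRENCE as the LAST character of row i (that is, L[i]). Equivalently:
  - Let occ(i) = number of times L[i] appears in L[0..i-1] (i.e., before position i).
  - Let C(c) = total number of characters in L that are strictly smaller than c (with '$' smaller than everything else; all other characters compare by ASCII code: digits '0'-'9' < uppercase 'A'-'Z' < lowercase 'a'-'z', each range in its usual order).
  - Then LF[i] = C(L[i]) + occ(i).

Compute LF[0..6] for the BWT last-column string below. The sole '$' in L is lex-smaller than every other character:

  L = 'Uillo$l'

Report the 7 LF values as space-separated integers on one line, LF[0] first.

Answer: 1 2 3 4 6 0 5

Derivation:
Char counts: '$':1, 'U':1, 'i':1, 'l':3, 'o':1
C (first-col start): C('$')=0, C('U')=1, C('i')=2, C('l')=3, C('o')=6
L[0]='U': occ=0, LF[0]=C('U')+0=1+0=1
L[1]='i': occ=0, LF[1]=C('i')+0=2+0=2
L[2]='l': occ=0, LF[2]=C('l')+0=3+0=3
L[3]='l': occ=1, LF[3]=C('l')+1=3+1=4
L[4]='o': occ=0, LF[4]=C('o')+0=6+0=6
L[5]='$': occ=0, LF[5]=C('$')+0=0+0=0
L[6]='l': occ=2, LF[6]=C('l')+2=3+2=5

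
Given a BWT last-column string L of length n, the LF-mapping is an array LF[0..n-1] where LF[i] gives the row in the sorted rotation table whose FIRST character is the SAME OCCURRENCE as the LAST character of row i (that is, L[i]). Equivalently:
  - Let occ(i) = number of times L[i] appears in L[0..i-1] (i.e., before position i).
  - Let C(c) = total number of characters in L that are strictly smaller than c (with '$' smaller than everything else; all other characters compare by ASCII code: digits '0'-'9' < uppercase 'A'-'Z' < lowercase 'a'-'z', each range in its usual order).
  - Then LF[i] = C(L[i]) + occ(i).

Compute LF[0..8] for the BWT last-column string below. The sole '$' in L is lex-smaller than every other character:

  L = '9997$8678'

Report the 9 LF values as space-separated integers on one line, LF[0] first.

Char counts: '$':1, '6':1, '7':2, '8':2, '9':3
C (first-col start): C('$')=0, C('6')=1, C('7')=2, C('8')=4, C('9')=6
L[0]='9': occ=0, LF[0]=C('9')+0=6+0=6
L[1]='9': occ=1, LF[1]=C('9')+1=6+1=7
L[2]='9': occ=2, LF[2]=C('9')+2=6+2=8
L[3]='7': occ=0, LF[3]=C('7')+0=2+0=2
L[4]='$': occ=0, LF[4]=C('$')+0=0+0=0
L[5]='8': occ=0, LF[5]=C('8')+0=4+0=4
L[6]='6': occ=0, LF[6]=C('6')+0=1+0=1
L[7]='7': occ=1, LF[7]=C('7')+1=2+1=3
L[8]='8': occ=1, LF[8]=C('8')+1=4+1=5

Answer: 6 7 8 2 0 4 1 3 5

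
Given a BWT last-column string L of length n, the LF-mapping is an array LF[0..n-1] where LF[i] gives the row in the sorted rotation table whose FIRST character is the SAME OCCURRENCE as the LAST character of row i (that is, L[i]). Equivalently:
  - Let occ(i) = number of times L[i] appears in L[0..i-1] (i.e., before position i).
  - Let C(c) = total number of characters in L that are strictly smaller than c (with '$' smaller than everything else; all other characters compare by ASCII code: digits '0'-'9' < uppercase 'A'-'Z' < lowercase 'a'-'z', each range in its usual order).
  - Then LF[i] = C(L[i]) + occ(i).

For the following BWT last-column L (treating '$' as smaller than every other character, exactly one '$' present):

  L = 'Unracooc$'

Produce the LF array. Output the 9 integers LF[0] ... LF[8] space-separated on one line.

Answer: 1 5 8 2 3 6 7 4 0

Derivation:
Char counts: '$':1, 'U':1, 'a':1, 'c':2, 'n':1, 'o':2, 'r':1
C (first-col start): C('$')=0, C('U')=1, C('a')=2, C('c')=3, C('n')=5, C('o')=6, C('r')=8
L[0]='U': occ=0, LF[0]=C('U')+0=1+0=1
L[1]='n': occ=0, LF[1]=C('n')+0=5+0=5
L[2]='r': occ=0, LF[2]=C('r')+0=8+0=8
L[3]='a': occ=0, LF[3]=C('a')+0=2+0=2
L[4]='c': occ=0, LF[4]=C('c')+0=3+0=3
L[5]='o': occ=0, LF[5]=C('o')+0=6+0=6
L[6]='o': occ=1, LF[6]=C('o')+1=6+1=7
L[7]='c': occ=1, LF[7]=C('c')+1=3+1=4
L[8]='$': occ=0, LF[8]=C('$')+0=0+0=0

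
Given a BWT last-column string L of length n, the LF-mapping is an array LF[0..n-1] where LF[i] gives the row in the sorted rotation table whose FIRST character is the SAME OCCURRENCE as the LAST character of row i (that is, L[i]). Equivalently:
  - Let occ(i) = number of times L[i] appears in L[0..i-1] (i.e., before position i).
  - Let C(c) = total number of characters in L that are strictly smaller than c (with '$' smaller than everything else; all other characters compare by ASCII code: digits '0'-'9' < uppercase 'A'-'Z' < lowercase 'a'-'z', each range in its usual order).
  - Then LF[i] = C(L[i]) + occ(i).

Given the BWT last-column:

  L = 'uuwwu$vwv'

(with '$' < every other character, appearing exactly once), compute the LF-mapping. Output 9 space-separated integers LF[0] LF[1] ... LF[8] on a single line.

Answer: 1 2 6 7 3 0 4 8 5

Derivation:
Char counts: '$':1, 'u':3, 'v':2, 'w':3
C (first-col start): C('$')=0, C('u')=1, C('v')=4, C('w')=6
L[0]='u': occ=0, LF[0]=C('u')+0=1+0=1
L[1]='u': occ=1, LF[1]=C('u')+1=1+1=2
L[2]='w': occ=0, LF[2]=C('w')+0=6+0=6
L[3]='w': occ=1, LF[3]=C('w')+1=6+1=7
L[4]='u': occ=2, LF[4]=C('u')+2=1+2=3
L[5]='$': occ=0, LF[5]=C('$')+0=0+0=0
L[6]='v': occ=0, LF[6]=C('v')+0=4+0=4
L[7]='w': occ=2, LF[7]=C('w')+2=6+2=8
L[8]='v': occ=1, LF[8]=C('v')+1=4+1=5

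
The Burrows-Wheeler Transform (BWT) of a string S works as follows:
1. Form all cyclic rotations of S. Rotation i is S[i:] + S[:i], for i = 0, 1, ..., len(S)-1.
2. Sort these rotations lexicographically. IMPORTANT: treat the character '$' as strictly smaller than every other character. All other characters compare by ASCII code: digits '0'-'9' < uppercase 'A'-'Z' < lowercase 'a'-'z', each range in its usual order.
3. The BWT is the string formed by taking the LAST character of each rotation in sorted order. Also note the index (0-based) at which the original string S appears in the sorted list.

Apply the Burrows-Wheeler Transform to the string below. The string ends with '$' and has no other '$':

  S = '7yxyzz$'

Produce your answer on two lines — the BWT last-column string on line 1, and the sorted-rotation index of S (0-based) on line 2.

All 7 rotations (rotation i = S[i:]+S[:i]):
  rot[0] = 7yxyzz$
  rot[1] = yxyzz$7
  rot[2] = xyzz$7y
  rot[3] = yzz$7yx
  rot[4] = zz$7yxy
  rot[5] = z$7yxyz
  rot[6] = $7yxyzz
Sorted (with $ < everything):
  sorted[0] = $7yxyzz  (last char: 'z')
  sorted[1] = 7yxyzz$  (last char: '$')
  sorted[2] = xyzz$7y  (last char: 'y')
  sorted[3] = yxyzz$7  (last char: '7')
  sorted[4] = yzz$7yx  (last char: 'x')
  sorted[5] = z$7yxyz  (last char: 'z')
  sorted[6] = zz$7yxy  (last char: 'y')
Last column: z$y7xzy
Original string S is at sorted index 1

Answer: z$y7xzy
1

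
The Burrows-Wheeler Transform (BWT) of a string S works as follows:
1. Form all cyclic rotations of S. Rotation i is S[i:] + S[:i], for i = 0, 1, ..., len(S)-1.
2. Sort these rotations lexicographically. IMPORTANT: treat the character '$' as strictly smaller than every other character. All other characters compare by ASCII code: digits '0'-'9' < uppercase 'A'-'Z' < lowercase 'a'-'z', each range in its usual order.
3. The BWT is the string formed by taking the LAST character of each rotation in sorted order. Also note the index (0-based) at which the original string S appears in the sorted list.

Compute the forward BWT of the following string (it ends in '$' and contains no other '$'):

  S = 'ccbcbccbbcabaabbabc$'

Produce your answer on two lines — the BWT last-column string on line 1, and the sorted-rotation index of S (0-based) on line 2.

All 20 rotations (rotation i = S[i:]+S[:i]):
  rot[0] = ccbcbccbbcabaabbabc$
  rot[1] = cbcbccbbcabaabbabc$c
  rot[2] = bcbccbbcabaabbabc$cc
  rot[3] = cbccbbcabaabbabc$ccb
  rot[4] = bccbbcabaabbabc$ccbc
  rot[5] = ccbbcabaabbabc$ccbcb
  rot[6] = cbbcabaabbabc$ccbcbc
  rot[7] = bbcabaabbabc$ccbcbcc
  rot[8] = bcabaabbabc$ccbcbccb
  rot[9] = cabaabbabc$ccbcbccbb
  rot[10] = abaabbabc$ccbcbccbbc
  rot[11] = baabbabc$ccbcbccbbca
  rot[12] = aabbabc$ccbcbccbbcab
  rot[13] = abbabc$ccbcbccbbcaba
  rot[14] = bbabc$ccbcbccbbcabaa
  rot[15] = babc$ccbcbccbbcabaab
  rot[16] = abc$ccbcbccbbcabaabb
  rot[17] = bc$ccbcbccbbcabaabba
  rot[18] = c$ccbcbccbbcabaabbab
  rot[19] = $ccbcbccbbcabaabbabc
Sorted (with $ < everything):
  sorted[0] = $ccbcbccbbcabaabbabc  (last char: 'c')
  sorted[1] = aabbabc$ccbcbccbbcab  (last char: 'b')
  sorted[2] = abaabbabc$ccbcbccbbc  (last char: 'c')
  sorted[3] = abbabc$ccbcbccbbcaba  (last char: 'a')
  sorted[4] = abc$ccbcbccbbcabaabb  (last char: 'b')
  sorted[5] = baabbabc$ccbcbccbbca  (last char: 'a')
  sorted[6] = babc$ccbcbccbbcabaab  (last char: 'b')
  sorted[7] = bbabc$ccbcbccbbcabaa  (last char: 'a')
  sorted[8] = bbcabaabbabc$ccbcbcc  (last char: 'c')
  sorted[9] = bc$ccbcbccbbcabaabba  (last char: 'a')
  sorted[10] = bcabaabbabc$ccbcbccb  (last char: 'b')
  sorted[11] = bcbccbbcabaabbabc$cc  (last char: 'c')
  sorted[12] = bccbbcabaabbabc$ccbc  (last char: 'c')
  sorted[13] = c$ccbcbccbbcabaabbab  (last char: 'b')
  sorted[14] = cabaabbabc$ccbcbccbb  (last char: 'b')
  sorted[15] = cbbcabaabbabc$ccbcbc  (last char: 'c')
  sorted[16] = cbcbccbbcabaabbabc$c  (last char: 'c')
  sorted[17] = cbccbbcabaabbabc$ccb  (last char: 'b')
  sorted[18] = ccbbcabaabbabc$ccbcb  (last char: 'b')
  sorted[19] = ccbcbccbbcabaabbabc$  (last char: '$')
Last column: cbcababacabccbbccbb$
Original string S is at sorted index 19

Answer: cbcababacabccbbccbb$
19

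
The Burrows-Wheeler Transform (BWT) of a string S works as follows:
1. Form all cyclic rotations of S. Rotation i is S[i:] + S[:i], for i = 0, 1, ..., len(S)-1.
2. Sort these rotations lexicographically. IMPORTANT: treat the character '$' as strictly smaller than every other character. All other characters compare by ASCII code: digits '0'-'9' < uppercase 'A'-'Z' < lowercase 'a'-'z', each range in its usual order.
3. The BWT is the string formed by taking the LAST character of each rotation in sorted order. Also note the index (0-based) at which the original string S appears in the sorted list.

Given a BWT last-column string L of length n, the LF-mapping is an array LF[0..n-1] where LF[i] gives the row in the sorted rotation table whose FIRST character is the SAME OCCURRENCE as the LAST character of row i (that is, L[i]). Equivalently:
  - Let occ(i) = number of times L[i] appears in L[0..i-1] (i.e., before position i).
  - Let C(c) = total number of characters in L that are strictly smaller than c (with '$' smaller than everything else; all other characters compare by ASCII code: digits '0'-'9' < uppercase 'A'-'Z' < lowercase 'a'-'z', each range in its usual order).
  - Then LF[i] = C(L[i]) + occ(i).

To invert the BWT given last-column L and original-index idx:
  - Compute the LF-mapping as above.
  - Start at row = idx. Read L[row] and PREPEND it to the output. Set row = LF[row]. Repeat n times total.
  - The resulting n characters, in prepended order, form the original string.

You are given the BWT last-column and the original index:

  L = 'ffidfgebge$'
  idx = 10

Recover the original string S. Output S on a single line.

LF mapping: 5 6 10 2 7 8 3 1 9 4 0
Walk LF starting at row 10, prepending L[row]:
  step 1: row=10, L[10]='$', prepend. Next row=LF[10]=0
  step 2: row=0, L[0]='f', prepend. Next row=LF[0]=5
  step 3: row=5, L[5]='g', prepend. Next row=LF[5]=8
  step 4: row=8, L[8]='g', prepend. Next row=LF[8]=9
  step 5: row=9, L[9]='e', prepend. Next row=LF[9]=4
  step 6: row=4, L[4]='f', prepend. Next row=LF[4]=7
  step 7: row=7, L[7]='b', prepend. Next row=LF[7]=1
  step 8: row=1, L[1]='f', prepend. Next row=LF[1]=6
  step 9: row=6, L[6]='e', prepend. Next row=LF[6]=3
  step 10: row=3, L[3]='d', prepend. Next row=LF[3]=2
  step 11: row=2, L[2]='i', prepend. Next row=LF[2]=10
Reversed output: idefbfeggf$

Answer: idefbfeggf$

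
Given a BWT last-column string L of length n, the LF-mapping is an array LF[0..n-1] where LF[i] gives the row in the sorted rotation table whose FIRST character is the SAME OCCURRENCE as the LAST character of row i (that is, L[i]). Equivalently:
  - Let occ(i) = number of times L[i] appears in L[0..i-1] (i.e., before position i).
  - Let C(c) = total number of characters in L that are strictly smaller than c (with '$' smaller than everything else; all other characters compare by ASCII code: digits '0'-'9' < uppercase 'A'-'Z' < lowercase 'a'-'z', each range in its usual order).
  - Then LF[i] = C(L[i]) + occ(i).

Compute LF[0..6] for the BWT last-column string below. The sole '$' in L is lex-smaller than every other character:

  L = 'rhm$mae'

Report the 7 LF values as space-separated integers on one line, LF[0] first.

Answer: 6 3 4 0 5 1 2

Derivation:
Char counts: '$':1, 'a':1, 'e':1, 'h':1, 'm':2, 'r':1
C (first-col start): C('$')=0, C('a')=1, C('e')=2, C('h')=3, C('m')=4, C('r')=6
L[0]='r': occ=0, LF[0]=C('r')+0=6+0=6
L[1]='h': occ=0, LF[1]=C('h')+0=3+0=3
L[2]='m': occ=0, LF[2]=C('m')+0=4+0=4
L[3]='$': occ=0, LF[3]=C('$')+0=0+0=0
L[4]='m': occ=1, LF[4]=C('m')+1=4+1=5
L[5]='a': occ=0, LF[5]=C('a')+0=1+0=1
L[6]='e': occ=0, LF[6]=C('e')+0=2+0=2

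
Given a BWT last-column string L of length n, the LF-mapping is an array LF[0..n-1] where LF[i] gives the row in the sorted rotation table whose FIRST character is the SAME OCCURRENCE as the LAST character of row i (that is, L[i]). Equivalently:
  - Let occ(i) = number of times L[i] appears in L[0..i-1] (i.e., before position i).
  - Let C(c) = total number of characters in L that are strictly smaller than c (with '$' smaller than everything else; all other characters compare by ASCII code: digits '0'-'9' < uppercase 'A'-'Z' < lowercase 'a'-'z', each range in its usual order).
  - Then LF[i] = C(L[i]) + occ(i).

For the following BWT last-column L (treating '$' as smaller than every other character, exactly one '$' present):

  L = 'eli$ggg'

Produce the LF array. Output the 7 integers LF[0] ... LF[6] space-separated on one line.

Char counts: '$':1, 'e':1, 'g':3, 'i':1, 'l':1
C (first-col start): C('$')=0, C('e')=1, C('g')=2, C('i')=5, C('l')=6
L[0]='e': occ=0, LF[0]=C('e')+0=1+0=1
L[1]='l': occ=0, LF[1]=C('l')+0=6+0=6
L[2]='i': occ=0, LF[2]=C('i')+0=5+0=5
L[3]='$': occ=0, LF[3]=C('$')+0=0+0=0
L[4]='g': occ=0, LF[4]=C('g')+0=2+0=2
L[5]='g': occ=1, LF[5]=C('g')+1=2+1=3
L[6]='g': occ=2, LF[6]=C('g')+2=2+2=4

Answer: 1 6 5 0 2 3 4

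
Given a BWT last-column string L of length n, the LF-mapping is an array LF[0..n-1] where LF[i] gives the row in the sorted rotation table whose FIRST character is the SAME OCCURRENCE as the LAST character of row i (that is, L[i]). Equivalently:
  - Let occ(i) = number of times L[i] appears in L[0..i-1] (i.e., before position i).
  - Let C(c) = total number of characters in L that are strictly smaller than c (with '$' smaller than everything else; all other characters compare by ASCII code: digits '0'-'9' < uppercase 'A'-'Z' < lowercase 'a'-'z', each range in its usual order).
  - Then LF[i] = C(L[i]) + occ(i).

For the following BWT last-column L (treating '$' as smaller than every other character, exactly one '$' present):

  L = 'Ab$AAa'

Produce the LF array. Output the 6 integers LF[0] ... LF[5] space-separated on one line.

Answer: 1 5 0 2 3 4

Derivation:
Char counts: '$':1, 'A':3, 'a':1, 'b':1
C (first-col start): C('$')=0, C('A')=1, C('a')=4, C('b')=5
L[0]='A': occ=0, LF[0]=C('A')+0=1+0=1
L[1]='b': occ=0, LF[1]=C('b')+0=5+0=5
L[2]='$': occ=0, LF[2]=C('$')+0=0+0=0
L[3]='A': occ=1, LF[3]=C('A')+1=1+1=2
L[4]='A': occ=2, LF[4]=C('A')+2=1+2=3
L[5]='a': occ=0, LF[5]=C('a')+0=4+0=4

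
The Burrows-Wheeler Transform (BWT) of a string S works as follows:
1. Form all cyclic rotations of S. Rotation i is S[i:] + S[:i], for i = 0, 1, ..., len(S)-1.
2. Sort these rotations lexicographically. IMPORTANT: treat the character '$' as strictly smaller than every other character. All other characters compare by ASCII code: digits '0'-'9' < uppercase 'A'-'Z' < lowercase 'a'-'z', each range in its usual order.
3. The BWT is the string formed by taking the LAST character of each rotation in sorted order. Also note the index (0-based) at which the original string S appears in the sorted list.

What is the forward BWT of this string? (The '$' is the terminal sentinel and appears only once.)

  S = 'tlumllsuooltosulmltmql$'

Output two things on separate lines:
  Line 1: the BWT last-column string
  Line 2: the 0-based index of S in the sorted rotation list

All 23 rotations (rotation i = S[i:]+S[:i]):
  rot[0] = tlumllsuooltosulmltmql$
  rot[1] = lumllsuooltosulmltmql$t
  rot[2] = umllsuooltosulmltmql$tl
  rot[3] = mllsuooltosulmltmql$tlu
  rot[4] = llsuooltosulmltmql$tlum
  rot[5] = lsuooltosulmltmql$tluml
  rot[6] = suooltosulmltmql$tlumll
  rot[7] = uooltosulmltmql$tlumlls
  rot[8] = ooltosulmltmql$tlumllsu
  rot[9] = oltosulmltmql$tlumllsuo
  rot[10] = ltosulmltmql$tlumllsuoo
  rot[11] = tosulmltmql$tlumllsuool
  rot[12] = osulmltmql$tlumllsuoolt
  rot[13] = sulmltmql$tlumllsuoolto
  rot[14] = ulmltmql$tlumllsuooltos
  rot[15] = lmltmql$tlumllsuooltosu
  rot[16] = mltmql$tlumllsuooltosul
  rot[17] = ltmql$tlumllsuooltosulm
  rot[18] = tmql$tlumllsuooltosulml
  rot[19] = mql$tlumllsuooltosulmlt
  rot[20] = ql$tlumllsuooltosulmltm
  rot[21] = l$tlumllsuooltosulmltmq
  rot[22] = $tlumllsuooltosulmltmql
Sorted (with $ < everything):
  sorted[0] = $tlumllsuooltosulmltmql  (last char: 'l')
  sorted[1] = l$tlumllsuooltosulmltmq  (last char: 'q')
  sorted[2] = llsuooltosulmltmql$tlum  (last char: 'm')
  sorted[3] = lmltmql$tlumllsuooltosu  (last char: 'u')
  sorted[4] = lsuooltosulmltmql$tluml  (last char: 'l')
  sorted[5] = ltmql$tlumllsuooltosulm  (last char: 'm')
  sorted[6] = ltosulmltmql$tlumllsuoo  (last char: 'o')
  sorted[7] = lumllsuooltosulmltmql$t  (last char: 't')
  sorted[8] = mllsuooltosulmltmql$tlu  (last char: 'u')
  sorted[9] = mltmql$tlumllsuooltosul  (last char: 'l')
  sorted[10] = mql$tlumllsuooltosulmlt  (last char: 't')
  sorted[11] = oltosulmltmql$tlumllsuo  (last char: 'o')
  sorted[12] = ooltosulmltmql$tlumllsu  (last char: 'u')
  sorted[13] = osulmltmql$tlumllsuoolt  (last char: 't')
  sorted[14] = ql$tlumllsuooltosulmltm  (last char: 'm')
  sorted[15] = sulmltmql$tlumllsuoolto  (last char: 'o')
  sorted[16] = suooltosulmltmql$tlumll  (last char: 'l')
  sorted[17] = tlumllsuooltosulmltmql$  (last char: '$')
  sorted[18] = tmql$tlumllsuooltosulml  (last char: 'l')
  sorted[19] = tosulmltmql$tlumllsuool  (last char: 'l')
  sorted[20] = ulmltmql$tlumllsuooltos  (last char: 's')
  sorted[21] = umllsuooltosulmltmql$tl  (last char: 'l')
  sorted[22] = uooltosulmltmql$tlumlls  (last char: 's')
Last column: lqmulmotultoutmol$llsls
Original string S is at sorted index 17

Answer: lqmulmotultoutmol$llsls
17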